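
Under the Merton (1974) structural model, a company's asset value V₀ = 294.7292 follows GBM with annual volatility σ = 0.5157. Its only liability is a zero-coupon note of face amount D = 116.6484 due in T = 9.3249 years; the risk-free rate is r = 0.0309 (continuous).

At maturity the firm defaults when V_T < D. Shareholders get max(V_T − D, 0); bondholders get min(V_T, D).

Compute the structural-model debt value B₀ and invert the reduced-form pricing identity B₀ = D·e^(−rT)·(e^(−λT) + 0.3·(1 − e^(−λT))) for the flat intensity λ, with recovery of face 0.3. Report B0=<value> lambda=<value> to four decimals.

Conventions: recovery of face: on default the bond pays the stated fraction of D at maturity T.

With assets at 294.7292 and a single debt payment of 116.6484 at 9.3249 years:
d₁ = [ln(V₀/D) + (r + σ²/2)T] / (σ√T)
   = [ln(294.7292/116.6484) + (0.0309 + 0.5·0.5157²)·9.3249] / (0.5157·√9.3249)
   = [0.926893 + 1.528102] / 1.574778 = 1.558947
d₂ = d₁ − σ√T = 1.558947 − 1.574778 = -0.015831
N(d₁) = 0.940496,  N(d₂) = 0.493685,  e^(−rT) = 0.749657
E₀ = V₀·N(d₁) − D·e^(−rT)·N(d₂)
   = 294.7292·0.940496 − 116.6484·0.749657·0.493685 = 234.020591
B₀ = V₀ − E₀ = 294.7292 − 234.020591 = 60.708609
e^(−λT) = (B₀·e^(rT)/D − 0.3)/(1 − 0.3) = (60.7086·1.333943/116.6484 − 0.3)/0.7 = 0.56319807
λ = −ln(0.56319807)/9.3249 = 0.061569

B0=60.7086 lambda=0.0616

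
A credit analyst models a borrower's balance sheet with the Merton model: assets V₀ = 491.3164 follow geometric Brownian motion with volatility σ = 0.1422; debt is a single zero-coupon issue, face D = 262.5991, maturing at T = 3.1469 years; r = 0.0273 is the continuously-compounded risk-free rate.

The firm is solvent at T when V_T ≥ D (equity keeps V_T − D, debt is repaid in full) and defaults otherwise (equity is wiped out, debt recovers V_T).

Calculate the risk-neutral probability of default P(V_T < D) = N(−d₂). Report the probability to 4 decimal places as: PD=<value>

PD=0.0035

With assets at 491.3164 and a single debt payment of 262.5991 at 3.1469 years:
d₁ = [ln(V₀/D) + (r + σ²/2)T] / (σ√T)
   = [ln(491.3164/262.5991) + (0.0273 + 0.5·0.1422²)·3.1469] / (0.1422·√3.1469)
   = [0.626460 + 0.117727] / 0.252256 = 2.950128
d₂ = d₁ − σ√T = 2.950128 − 0.252256 = 2.697872
risk-neutral PD = N(−d₂) = N(-2.697872) = 0.003489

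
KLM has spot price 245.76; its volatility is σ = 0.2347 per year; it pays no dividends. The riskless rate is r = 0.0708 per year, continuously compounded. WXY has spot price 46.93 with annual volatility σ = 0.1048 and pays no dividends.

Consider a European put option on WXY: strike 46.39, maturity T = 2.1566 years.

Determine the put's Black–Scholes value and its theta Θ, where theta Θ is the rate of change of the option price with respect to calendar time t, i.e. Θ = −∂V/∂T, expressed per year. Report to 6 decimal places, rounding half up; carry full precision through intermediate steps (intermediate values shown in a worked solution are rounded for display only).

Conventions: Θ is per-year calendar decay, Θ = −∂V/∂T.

σ√T = 0.1048·√2.1566 = 0.153903
d₁ = (ln(S/K) + (r+σ²/2)T) / (σ√T) = (ln(46.93/46.39) + (0.0708+0.1048²/2)·2.1566) / 0.153903 = (0.011573 + 0.164530) / 0.153903 = 1.144253
d₂ = d₁ − σ√T = 1.144253 − 0.153903 = 0.990350
e^{−rT} = 0.858398
N(−d₁) = 0.126259,  N(−d₂) = 0.161002
Put price V = K·e^{−rT}·N(−d₂) − S·N(−d₁) = 6.411257 − 5.925356 = 0.485901
φ(d₁) = (1/√(2π))·e^{−d₁²/2} = 0.207298
Θ = −S·φ(d₁)·σ/(2√T) + r·K·e^{−rT}·N(−d₂) = −0.347131 + 0.453917 = 0.106786

price = 0.485901
Θ = 0.106786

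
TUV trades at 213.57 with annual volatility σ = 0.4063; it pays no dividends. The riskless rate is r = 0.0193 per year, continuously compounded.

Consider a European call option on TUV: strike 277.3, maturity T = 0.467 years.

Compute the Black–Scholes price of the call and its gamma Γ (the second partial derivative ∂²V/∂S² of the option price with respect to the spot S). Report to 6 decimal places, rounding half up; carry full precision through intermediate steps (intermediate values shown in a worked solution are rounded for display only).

price = 6.617263
Γ = 0.005005

σ√T = 0.4063·√0.467 = 0.277655
d₁ = (ln(S/K) + (r+σ²/2)T) / (σ√T) = (ln(213.57/277.3) + (0.0193+0.4063²/2)·0.467) / 0.277655 = (-0.261135 + 0.047559) / 0.277655 = -0.769214
d₂ = d₁ − σ√T = -0.769214 − 0.277655 = -1.046869
e^{−rT} = 0.991027
N(d₁) = 0.220883,  N(d₂) = 0.147580
Call price V = S·N(d₁) − K·e^{−rT}·N(d₂) = 47.173989 − 40.556727 = 6.617263
φ(d₁) = (1/√(2π))·e^{−d₁²/2} = 0.296774
Γ = φ(d₁) / (S·σ·√T) = 0.005005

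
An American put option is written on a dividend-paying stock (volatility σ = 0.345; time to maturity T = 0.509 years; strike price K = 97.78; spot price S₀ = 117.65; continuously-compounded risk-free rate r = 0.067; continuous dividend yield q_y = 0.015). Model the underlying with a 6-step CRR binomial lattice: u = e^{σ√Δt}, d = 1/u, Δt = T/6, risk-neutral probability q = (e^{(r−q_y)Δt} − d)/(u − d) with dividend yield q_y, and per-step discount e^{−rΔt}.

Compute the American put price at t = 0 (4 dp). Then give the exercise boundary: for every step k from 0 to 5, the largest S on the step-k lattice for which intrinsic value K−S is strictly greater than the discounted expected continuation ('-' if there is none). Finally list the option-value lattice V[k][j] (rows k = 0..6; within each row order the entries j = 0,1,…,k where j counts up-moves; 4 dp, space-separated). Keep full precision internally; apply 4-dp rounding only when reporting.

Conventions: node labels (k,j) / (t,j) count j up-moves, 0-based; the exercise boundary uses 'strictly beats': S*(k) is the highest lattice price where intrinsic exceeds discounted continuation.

params: Δt=0.08483 u=1.10571 d=0.90440 q=0.49686 e^(-rΔt)=0.99433
t_6 payoffs: 33.4000 19.0698 1.5498 0.0000 0.0000 0.0000 0.0000
t_5: node(5,0) S=71.1854 payoff=26.5946 vs cont=26.1309 → 26.5946 [stop]  node(5,1) S=87.0305 payoff=10.7495 vs cont=10.3060 → 10.7495 [stop]  node(5,2) S=106.4025 payoff=0.0000 vs cont=0.7753 → 0.7753 [wait]  node(5,3) S=130.0865 payoff=0.0000 vs cont=0.0000 → 0.0000 [wait]  node(5,4) S=159.0423 payoff=0.0000 vs cont=0.0000 → 0.0000 [wait]  node(5,5) S=194.4433 payoff=0.0000 vs cont=0.0000 → 0.0000 [wait]  ⇒ S*(5)=87.0305
t_4: node(4,0) S=78.7102 payoff=19.0698 vs cont=18.6157 → 19.0698 [stop]  node(4,1) S=96.2302 payoff=1.5498 vs cont=5.7609 → 5.7609 [wait]  node(4,2) S=117.6500 payoff=0.0000 vs cont=0.3879 → 0.3879 [wait]  node(4,3) S=143.8376 payoff=0.0000 vs cont=0.0000 → 0.0000 [wait]  node(4,4) S=175.8542 payoff=0.0000 vs cont=0.0000 → 0.0000 [wait]  ⇒ S*(4)=78.7102
t_3: node(3,0) S=87.0305 payoff=10.7495 vs cont=12.3865 → 12.3865 [wait]  node(3,1) S=106.4025 payoff=0.0000 vs cont=3.0737 → 3.0737 [wait]  node(3,2) S=130.0865 payoff=0.0000 vs cont=0.1941 → 0.1941 [wait]  node(3,3) S=159.0423 payoff=0.0000 vs cont=0.0000 → 0.0000 [wait]  ⇒ S*(3)=-
t_2: node(2,0) S=96.2302 payoff=1.5498 vs cont=7.7154 → 7.7154 [wait]  node(2,1) S=117.6500 payoff=0.0000 vs cont=1.6336 → 1.6336 [wait]  node(2,2) S=143.8376 payoff=0.0000 vs cont=0.0971 → 0.0971 [wait]  ⇒ S*(2)=-
t_1: node(1,0) S=106.4025 payoff=0.0000 vs cont=4.6670 → 4.6670 [wait]  node(1,1) S=130.0865 payoff=0.0000 vs cont=0.8652 → 0.8652 [wait]  ⇒ S*(1)=-
t_0: node(0,0) S=117.6500 payoff=0.0000 vs cont=2.7623 → 2.7623 [wait]  ⇒ S*(0)=-

price = 2.7623
boundary = - - - - 78.7102 87.0305
tree:
2.7623
4.6670 0.8652
7.7154 1.6336 0.0971
12.3865 3.0737 0.1941 0.0000
19.0698 5.7609 0.3879 0.0000 0.0000
26.5946 10.7495 0.7753 0.0000 0.0000 0.0000
33.4000 19.0698 1.5498 0.0000 0.0000 0.0000 0.0000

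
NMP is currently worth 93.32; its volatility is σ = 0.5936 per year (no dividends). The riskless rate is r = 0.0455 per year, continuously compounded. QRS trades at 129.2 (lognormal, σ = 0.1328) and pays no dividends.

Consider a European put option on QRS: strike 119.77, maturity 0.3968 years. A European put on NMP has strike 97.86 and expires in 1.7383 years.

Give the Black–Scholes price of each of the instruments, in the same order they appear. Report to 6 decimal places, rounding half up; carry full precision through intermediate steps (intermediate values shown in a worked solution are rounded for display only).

[QRS put K=119.77]
σ√T = 0.1328·√0.3968 = 0.083653
d₁ = (ln(S/K) + (r+σ²/2)T) / (σ√T) = (ln(129.2/119.77) + (0.0455+0.1328²/2)·0.3968) / 0.083653 = (0.075788 + 0.021553) / 0.083653 = 1.163630
d₂ = d₁ − σ√T = 1.163630 − 0.083653 = 1.079977
e^{−rT} = 0.982108
N(−d₁) = 0.122287,  N(−d₂) = 0.140076
price = K·e^{−rT}·N(−d₂) − S·N(−d₁) = 16.476751 − 15.799470 = 0.677281
[NMP put K=97.86]
σ√T = 0.5936·√1.7383 = 0.782630
d₁ = (ln(S/K) + (r+σ²/2)T) / (σ√T) = (ln(93.32/97.86) + (0.0455+0.5936²/2)·1.7383) / 0.782630 = (-0.047503 + 0.385347) / 0.782630 = 0.431678
d₂ = d₁ − σ√T = 0.431678 − 0.782630 = -0.350952
e^{−rT} = 0.923954
N(−d₁) = 0.332988,  N(−d₂) = 0.637188
price = K·e^{−rT}·N(−d₂) − S·N(−d₁) = 57.613352 − 31.074425 = 26.538927

price(QRS put K=119.77) = 0.677281
price(NMP put K=97.86) = 26.538927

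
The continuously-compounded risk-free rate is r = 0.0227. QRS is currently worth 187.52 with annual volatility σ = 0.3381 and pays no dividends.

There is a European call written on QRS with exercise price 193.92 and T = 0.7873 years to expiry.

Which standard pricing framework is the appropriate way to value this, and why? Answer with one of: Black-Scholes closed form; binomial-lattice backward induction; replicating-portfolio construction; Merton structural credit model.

framework: Black-Scholes closed form

Key observation: everything needed for the exact continuous-time valuation of the European call on QRS (strike 193.92) is given, and no feature rules the closed form out.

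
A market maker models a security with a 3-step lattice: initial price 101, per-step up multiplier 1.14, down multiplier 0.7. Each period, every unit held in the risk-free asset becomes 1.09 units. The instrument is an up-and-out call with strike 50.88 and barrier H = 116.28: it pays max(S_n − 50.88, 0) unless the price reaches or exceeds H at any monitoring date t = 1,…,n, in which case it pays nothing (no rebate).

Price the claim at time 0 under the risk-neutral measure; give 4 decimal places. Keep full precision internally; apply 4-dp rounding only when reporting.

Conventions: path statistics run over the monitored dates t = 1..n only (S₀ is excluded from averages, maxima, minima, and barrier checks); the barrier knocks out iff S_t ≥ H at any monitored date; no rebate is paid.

Under the martingale measure an up-move has probability p* = 0.8864; value the claim as the probability-weighted average of per-path payoffs, discounted 3 periods at R = 1.09.
Enumerate all 2^3 = 8 price paths (U = up ×1.14, D = down ×0.7); each path with k up-moves has probability p*^k·(1−p*)^(3−k).
DDD: M=70.7000, payoff=0.0000, prob=0.001467
UDD: M=115.1400, payoff=5.5386, prob=0.011446
DUD: M=80.5980, payoff=5.5386, prob=0.011446
UUD: M=131.2596, payoff=0.0000, prob=0.089277
DDU: M=70.7000, payoff=5.5386, prob=0.011446
UDU: M=115.1400, payoff=41.0017, prob=0.089277
DUU: M=91.8817, payoff=41.0017, prob=0.089277
UUU: M=149.6359, payoff=0.0000, prob=0.696363
Price = Σ prob·payoff / R^3 = 7.511229 / 1.295029 = 5.8000

price = 5.8000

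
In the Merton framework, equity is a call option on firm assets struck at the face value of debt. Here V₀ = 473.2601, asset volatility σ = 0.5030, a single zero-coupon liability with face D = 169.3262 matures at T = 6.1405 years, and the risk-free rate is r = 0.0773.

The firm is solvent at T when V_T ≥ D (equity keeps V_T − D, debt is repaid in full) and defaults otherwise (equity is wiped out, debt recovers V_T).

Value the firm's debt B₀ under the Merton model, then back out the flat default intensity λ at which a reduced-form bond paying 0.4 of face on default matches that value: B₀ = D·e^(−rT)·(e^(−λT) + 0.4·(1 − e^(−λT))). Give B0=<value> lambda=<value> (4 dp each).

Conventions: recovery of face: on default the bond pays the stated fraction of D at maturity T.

Equity is a call on the firm's assets struck at D = 169.3262:
d₁ = [ln(V₀/D) + (r + σ²/2)T] / (σ√T)
   = [ln(473.2601/169.3262) + (0.0773 + 0.5·0.5030²)·6.1405] / (0.5030·√6.1405)
   = [1.027818 + 1.251462] / 1.246436 = 1.828638
d₂ = d₁ − σ√T = 1.828638 − 1.246436 = 0.582202
N(d₁) = 0.966273,  N(d₂) = 0.719785,  e^(−rT) = 0.622096
E₀ = V₀·N(d₁) − D·e^(−rT)·N(d₂)
   = 473.2601·0.966273 − 169.3262·0.622096·0.719785 = 381.478393
B₀ = V₀ − E₀ = 473.2601 − 381.478393 = 91.781707
e^(−λT) = (B₀·e^(rT)/D − 0.4)/(1 − 0.4) = (91.7817·1.607469/169.3262 − 0.4)/0.6 = 0.78552248
λ = −ln(0.78552248)/6.1405 = 0.039314

B0=91.7817 lambda=0.0393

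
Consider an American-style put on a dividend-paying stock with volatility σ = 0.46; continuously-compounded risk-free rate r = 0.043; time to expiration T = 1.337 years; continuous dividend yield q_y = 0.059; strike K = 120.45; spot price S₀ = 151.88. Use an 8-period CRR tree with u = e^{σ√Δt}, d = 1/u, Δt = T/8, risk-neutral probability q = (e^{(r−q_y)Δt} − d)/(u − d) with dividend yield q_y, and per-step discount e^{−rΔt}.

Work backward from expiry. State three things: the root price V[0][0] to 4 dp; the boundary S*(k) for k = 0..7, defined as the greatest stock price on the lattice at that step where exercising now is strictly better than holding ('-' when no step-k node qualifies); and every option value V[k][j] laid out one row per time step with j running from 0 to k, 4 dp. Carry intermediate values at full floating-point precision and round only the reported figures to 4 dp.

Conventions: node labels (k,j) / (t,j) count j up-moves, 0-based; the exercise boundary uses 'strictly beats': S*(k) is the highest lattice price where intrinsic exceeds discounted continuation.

price = 16.0360
boundary = - - - - - 59.3131 71.5847 86.3954
tree:
16.0360
22.1944 8.6477
29.9738 12.8926 3.5160
39.3441 18.8222 5.7376 0.8141
49.9715 26.7829 9.2407 1.4802 0.0000
61.1369 36.9141 14.6349 2.6914 0.0000 0.0000
71.3049 48.8653 22.6698 4.8938 0.0000 0.0000 0.0000
79.7298 61.1369 34.0546 8.8983 0.0000 0.0000 0.0000 0.0000
86.7104 71.3049 48.8653 16.1797 0.0000 0.0000 0.0000 0.0000 0.0000

Δt=0.16712, u=1.20690, d=0.82857, q=0.44607, disc=e^(-rΔt)=0.99284
k=8 terminal: V=max(K-S,0) → 86.7104 71.3049 48.8653 16.1797 0.0000 0.0000 0.0000 0.0000 0.0000
k=7: j=0 S=40.7202 intr=79.7298 cont=79.2668 V=79.7298[EX]; j=1 S=59.3131 intr=61.1369 cont=60.8564 V=61.1369[EX]; j=2 S=86.3954 intr=34.0546 cont=34.0398 V=34.0546[EX]; j=3 S=125.8434 intr=0.0000 cont=8.8983 V=8.8983[hold]; j=4 S=183.3035 intr=0.0000 cont=0.0000 V=0.0000[hold]; j=5 S=266.9997 intr=0.0000 cont=0.0000 V=0.0000[hold]; j=6 S=388.9116 intr=0.0000 cont=0.0000 V=0.0000[hold]; j=7 S=566.4883 intr=0.0000 cont=0.0000 V=0.0000[hold]  S*(7)=86.3954
k=6: j=0 S=49.1451 intr=71.3049 cont=70.9246 V=71.3049[EX]; j=1 S=71.5847 intr=48.8653 cont=48.7052 V=48.8653[EX]; j=2 S=104.2703 intr=16.1797 cont=22.6698 V=22.6698[hold]; j=3 S=151.8800 intr=0.0000 cont=4.8938 V=4.8938[hold]; j=4 S=221.2283 intr=0.0000 cont=0.0000 V=0.0000[hold]; j=5 S=322.2410 intr=0.0000 cont=0.0000 V=0.0000[hold]; j=6 S=469.3760 intr=0.0000 cont=0.0000 V=0.0000[hold]  S*(6)=71.5847
k=5: j=0 S=59.3131 intr=61.1369 cont=60.8564 V=61.1369[EX]; j=1 S=86.3954 intr=34.0546 cont=36.9141 V=36.9141[hold]; j=2 S=125.8434 intr=0.0000 cont=14.6349 V=14.6349[hold]; j=3 S=183.3035 intr=0.0000 cont=2.6914 V=2.6914[hold]; j=4 S=266.9997 intr=0.0000 cont=0.0000 V=0.0000[hold]; j=5 S=388.9116 intr=0.0000 cont=0.0000 V=0.0000[hold]  S*(5)=59.3131
k=4: j=0 S=71.5847 intr=48.8653 cont=49.9715 V=49.9715[hold]; j=1 S=104.2703 intr=16.1797 cont=26.7829 V=26.7829[hold]; j=2 S=151.8800 intr=0.0000 cont=9.2407 V=9.2407[hold]; j=3 S=221.2283 intr=0.0000 cont=1.4802 V=1.4802[hold]; j=4 S=322.2410 intr=0.0000 cont=0.0000 V=0.0000[hold]  S*(4)=-
k=3: j=0 S=86.3954 intr=34.0546 cont=39.3441 V=39.3441[hold]; j=1 S=125.8434 intr=0.0000 cont=18.8222 V=18.8222[hold]; j=2 S=183.3035 intr=0.0000 cont=5.7376 V=5.7376[hold]; j=3 S=266.9997 intr=0.0000 cont=0.8141 V=0.8141[hold]  S*(3)=-
k=2: j=0 S=104.2703 intr=16.1797 cont=29.9738 V=29.9738[hold]; j=1 S=151.8800 intr=0.0000 cont=12.8926 V=12.8926[hold]; j=2 S=221.2283 intr=0.0000 cont=3.5160 V=3.5160[hold]  S*(2)=-
k=1: j=0 S=125.8434 intr=0.0000 cont=22.1944 V=22.1944[hold]; j=1 S=183.3035 intr=0.0000 cont=8.6477 V=8.6477[hold]  S*(1)=-
k=0: j=0 S=151.8800 intr=0.0000 cont=16.0360 V=16.0360[hold]  S*(0)=-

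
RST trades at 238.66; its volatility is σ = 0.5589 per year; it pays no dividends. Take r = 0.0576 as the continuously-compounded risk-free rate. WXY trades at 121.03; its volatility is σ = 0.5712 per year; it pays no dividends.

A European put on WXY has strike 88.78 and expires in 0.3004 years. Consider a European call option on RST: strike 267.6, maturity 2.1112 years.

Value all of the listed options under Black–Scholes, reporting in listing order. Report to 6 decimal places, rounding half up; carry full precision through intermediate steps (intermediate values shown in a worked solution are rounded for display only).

price(WXY put K=88.78) = 2.438855
price(RST call K=267.6) = 75.831355

[WXY put K=88.78]
σ√T = 0.5712·√0.3004 = 0.313068
d₁ = (ln(S/K) + (r+σ²/2)T) / (σ√T) = (ln(121.03/88.78) + (0.0576+0.5712²/2)·0.3004) / 0.313068 = (0.309877 + 0.066309) / 0.313068 = 1.201612
d₂ = d₁ − σ√T = 1.201612 − 0.313068 = 0.888544
e^{−rT} = 0.982846
N(−d₁) = 0.114757,  N(−d₂) = 0.187124
price = K·e^{−rT}·N(−d₂) − S·N(−d₁) = 16.327893 − 13.889038 = 2.438855
[RST call K=267.6]
σ√T = 0.5589·√2.1112 = 0.812080
d₁ = (ln(S/K) + (r+σ²/2)T) / (σ√T) = (ln(238.66/267.6) + (0.0576+0.5589²/2)·2.1112) / 0.812080 = (-0.114453 + 0.451342) / 0.812080 = 0.414847
d₂ = d₁ − σ√T = 0.414847 − 0.812080 = -0.397233
e^{−rT} = 0.885498
N(d₁) = 0.660873,  N(d₂) = 0.345598
price = S·N(d₁) − K·e^{−rT}·N(d₂) = 157.723932 − 81.892577 = 75.831355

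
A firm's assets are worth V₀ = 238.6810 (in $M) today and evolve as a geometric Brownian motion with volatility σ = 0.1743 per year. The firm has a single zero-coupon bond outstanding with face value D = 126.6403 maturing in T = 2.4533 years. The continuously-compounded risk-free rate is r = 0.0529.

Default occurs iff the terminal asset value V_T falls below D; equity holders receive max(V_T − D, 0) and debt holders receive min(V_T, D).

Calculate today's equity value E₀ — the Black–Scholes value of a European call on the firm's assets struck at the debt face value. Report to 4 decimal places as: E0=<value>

E0=127.4882

With assets at 238.6810 and a single debt payment of 126.6403 at 2.4533 years:
d₁ = [ln(V₀/D) + (r + σ²/2)T] / (σ√T)
   = [ln(238.6810/126.6403) + (0.0529 + 0.5·0.1743²)·2.4533] / (0.1743·√2.4533)
   = [0.633777 + 0.167046] / 0.273006 = 2.933349
d₂ = d₁ − σ√T = 2.933349 − 0.273006 = 2.660343
N(d₁) = 0.998323,  N(d₂) = 0.996097,  e^(−rT) = 0.878289
E₀ = V₀·N(d₁) − D·e^(−rT)·N(d₂)
   = 238.6810·0.998323 − 126.6403·0.878289·0.996097 = 127.488160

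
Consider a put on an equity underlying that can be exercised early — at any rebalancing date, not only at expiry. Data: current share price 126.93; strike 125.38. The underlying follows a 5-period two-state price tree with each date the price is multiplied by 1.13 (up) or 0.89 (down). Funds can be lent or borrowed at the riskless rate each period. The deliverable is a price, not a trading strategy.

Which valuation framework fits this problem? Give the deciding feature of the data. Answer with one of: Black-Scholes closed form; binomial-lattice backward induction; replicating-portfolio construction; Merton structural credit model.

framework: binomial-lattice backward induction

Key observation: the defining feature is the embedded early-exercise option across 5 discrete dates on the spot-126.93 tree; pricing the strike-125.38 put means working backward with an exercise test at every node.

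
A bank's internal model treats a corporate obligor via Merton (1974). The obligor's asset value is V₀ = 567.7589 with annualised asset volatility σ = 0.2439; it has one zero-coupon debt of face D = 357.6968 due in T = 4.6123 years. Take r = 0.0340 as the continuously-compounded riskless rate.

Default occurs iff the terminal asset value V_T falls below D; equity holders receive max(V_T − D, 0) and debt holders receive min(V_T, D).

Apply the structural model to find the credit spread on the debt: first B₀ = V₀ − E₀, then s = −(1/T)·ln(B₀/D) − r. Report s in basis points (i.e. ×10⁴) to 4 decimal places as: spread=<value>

spread=89.9752

Equity is a call on the firm's assets struck at D = 357.6968:
d₁ = [ln(V₀/D) + (r + σ²/2)T] / (σ√T)
   = [ln(567.7589/357.6968) + (0.0340 + 0.5·0.2439²)·4.6123] / (0.2439·√4.6123)
   = [0.462011 + 0.294005] / 0.523806 = 1.443312
d₂ = d₁ − σ√T = 1.443312 − 0.523806 = 0.919506
N(d₁) = 0.925534,  N(d₂) = 0.821085,  e^(−rT) = 0.854859
E₀ = V₀·N(d₁) − D·e^(−rT)·N(d₂)
   = 567.7589·0.925534 − 357.6968·0.854859·0.821085 = 274.408378
B₀ = V₀ − E₀ = 567.7589 − 274.408378 = 293.350522
spread = −(1/T)·ln(B₀/D) − r = −(1/4.6123)·ln(293.350522/357.6968) − 0.0340 = 0.00899752
in basis points: 0.00899752 × 10⁴ = 89.9752 bp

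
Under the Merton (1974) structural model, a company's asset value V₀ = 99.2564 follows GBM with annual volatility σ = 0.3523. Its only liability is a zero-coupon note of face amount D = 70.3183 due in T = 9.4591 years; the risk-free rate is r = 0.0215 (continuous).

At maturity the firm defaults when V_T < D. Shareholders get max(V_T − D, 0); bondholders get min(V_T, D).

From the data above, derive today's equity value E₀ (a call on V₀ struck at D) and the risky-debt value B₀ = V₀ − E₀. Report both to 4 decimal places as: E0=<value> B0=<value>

Work the structural quantities from V₀ = 99.2564 against face 70.3183:
d₁ = [ln(V₀/D) + (r + σ²/2)T] / (σ√T)
   = [ln(99.2564/70.3183) + (0.0215 + 0.5·0.3523²)·9.4591] / (0.3523·√9.4591)
   = [0.344674 + 0.790380] / 1.083522 = 1.047561
d₂ = d₁ − σ√T = 1.047561 − 1.083522 = -0.035961
N(d₁) = 0.852579,  N(d₂) = 0.485657,  e^(−rT) = 0.815976
E₀ = V₀·N(d₁) − D·e^(−rT)·N(d₂)
   = 99.2564·0.852579 − 70.3183·0.815976·0.485657 = 56.757941
B₀ = V₀ − E₀ = 99.2564 − 56.757941 = 42.498459

E0=56.7579 B0=42.4985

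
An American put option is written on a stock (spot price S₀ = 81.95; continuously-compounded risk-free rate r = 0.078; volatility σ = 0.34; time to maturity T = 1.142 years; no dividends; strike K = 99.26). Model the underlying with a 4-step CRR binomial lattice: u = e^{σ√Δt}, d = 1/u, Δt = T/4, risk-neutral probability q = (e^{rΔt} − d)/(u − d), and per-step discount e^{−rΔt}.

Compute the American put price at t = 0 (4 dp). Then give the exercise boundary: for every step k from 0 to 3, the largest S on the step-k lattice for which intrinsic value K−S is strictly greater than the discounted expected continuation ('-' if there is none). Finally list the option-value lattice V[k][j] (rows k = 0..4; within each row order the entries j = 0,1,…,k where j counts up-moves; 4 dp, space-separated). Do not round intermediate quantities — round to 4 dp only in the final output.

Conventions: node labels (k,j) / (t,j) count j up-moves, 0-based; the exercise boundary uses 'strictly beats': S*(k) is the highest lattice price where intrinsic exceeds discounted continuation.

Δt=0.28550, u=1.19922, d=0.83388, q=0.51634, disc=e^(-rΔt)=0.97798
k=4 terminal: V=max(K-S,0) → 59.6361 42.2760 17.3100 0.0000 0.0000
k=3: j=0 S=47.5176 intr=51.7424 cont=49.5564 V=51.7424[EX]; j=1 S=68.3362 intr=30.9238 cont=28.7378 V=30.9238[EX]; j=2 S=98.2759 intr=0.9841 cont=8.1877 V=8.1877[hold]; j=3 S=141.3328 intr=0.0000 cont=0.0000 V=0.0000[hold]  S*(3)=68.3362
k=2: j=0 S=56.9840 intr=42.2760 cont=40.0900 V=42.2760[EX]; j=1 S=81.9500 intr=17.3100 cont=18.7616 V=18.7616[hold]; j=2 S=117.8542 intr=0.0000 cont=3.8728 V=3.8728[hold]  S*(2)=56.9840
k=1: j=0 S=68.3362 intr=30.9238 cont=29.4708 V=30.9238[EX]; j=1 S=98.2759 intr=0.9841 cont=10.8300 V=10.8300[hold]  S*(1)=68.3362
k=0: j=0 S=81.9500 intr=17.3100 cont=20.0959 V=20.0959[hold]  S*(0)=-

price = 20.0959
boundary = - 68.3362 56.9840 68.3362
tree:
20.0959
30.9238 10.8300
42.2760 18.7616 3.8728
51.7424 30.9238 8.1877 0.0000
59.6361 42.2760 17.3100 0.0000 0.0000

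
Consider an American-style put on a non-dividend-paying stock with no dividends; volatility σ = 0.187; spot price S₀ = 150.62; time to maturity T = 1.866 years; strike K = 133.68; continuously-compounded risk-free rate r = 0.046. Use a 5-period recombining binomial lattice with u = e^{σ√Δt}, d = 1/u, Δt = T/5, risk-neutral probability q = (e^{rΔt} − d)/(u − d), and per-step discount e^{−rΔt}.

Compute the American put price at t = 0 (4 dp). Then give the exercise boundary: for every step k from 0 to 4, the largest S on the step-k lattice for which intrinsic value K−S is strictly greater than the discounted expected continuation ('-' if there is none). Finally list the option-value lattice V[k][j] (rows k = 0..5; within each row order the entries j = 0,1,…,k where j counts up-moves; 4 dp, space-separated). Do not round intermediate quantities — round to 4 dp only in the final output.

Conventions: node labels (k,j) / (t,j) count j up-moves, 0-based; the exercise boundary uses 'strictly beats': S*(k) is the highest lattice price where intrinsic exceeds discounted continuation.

Δt=0.37320, u=1.12102, d=0.89205, q=0.54709, disc=e^(-rΔt)=0.98298
k=5 terminal: V=max(K-S,0) → 48.6021 26.7639 0.0000 0.0000 0.0000 0.0000
k=4: j=0 S=95.3740 intr=38.3060 cont=36.0307 V=38.3060[EX]; j=1 S=119.8551 intr=13.8249 cont=11.9152 V=13.8249[EX]; j=2 S=150.6200 intr=0.0000 cont=0.0000 V=0.0000[hold]; j=3 S=189.2818 intr=0.0000 cont=0.0000 V=0.0000[hold]; j=4 S=237.8676 intr=0.0000 cont=0.0000 V=0.0000[hold]  S*(4)=119.8551
k=3: j=0 S=106.9161 intr=26.7639 cont=24.4885 V=26.7639[EX]; j=1 S=134.3598 intr=0.0000 cont=6.1548 V=6.1548[hold]; j=2 S=168.8479 intr=0.0000 cont=0.0000 V=0.0000[hold]; j=3 S=212.1886 intr=0.0000 cont=0.0000 V=0.0000[hold]  S*(3)=106.9161
k=2: j=0 S=119.8551 intr=13.8249 cont=15.2252 V=15.2252[hold]; j=1 S=150.6200 intr=0.0000 cont=2.7401 V=2.7401[hold]; j=2 S=189.2818 intr=0.0000 cont=0.0000 V=0.0000[hold]  S*(2)=-
k=1: j=0 S=134.3598 intr=0.0000 cont=8.2518 V=8.2518[hold]; j=1 S=168.8479 intr=0.0000 cont=1.2199 V=1.2199[hold]  S*(1)=-
k=0: j=0 S=150.6200 intr=0.0000 cont=4.3297 V=4.3297[hold]  S*(0)=-

price = 4.3297
boundary = - - - 106.9161 119.8551
tree:
4.3297
8.2518 1.2199
15.2252 2.7401 0.0000
26.7639 6.1548 0.0000 0.0000
38.3060 13.8249 0.0000 0.0000 0.0000
48.6021 26.7639 0.0000 0.0000 0.0000 0.0000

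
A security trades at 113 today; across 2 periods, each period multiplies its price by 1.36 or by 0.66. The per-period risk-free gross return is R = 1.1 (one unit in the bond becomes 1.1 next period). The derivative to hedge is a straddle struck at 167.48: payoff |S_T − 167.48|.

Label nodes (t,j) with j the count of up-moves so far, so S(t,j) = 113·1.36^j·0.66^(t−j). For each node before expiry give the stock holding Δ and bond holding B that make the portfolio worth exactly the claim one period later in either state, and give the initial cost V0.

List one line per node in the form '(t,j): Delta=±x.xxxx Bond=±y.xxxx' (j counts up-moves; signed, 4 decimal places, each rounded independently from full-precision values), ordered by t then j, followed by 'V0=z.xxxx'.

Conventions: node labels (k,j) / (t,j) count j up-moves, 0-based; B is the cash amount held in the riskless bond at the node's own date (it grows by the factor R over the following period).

No-arbitrage ⇒ martingale measure with p* = (R−d)/(u−d) = 0.6286.
Terminal payoffs: V(2,0)=118.2572, V(2,1)=66.0512, V(2,2)=41.5248
  t=1,j=0: stock 74.5800 → up 101.4288 (V=66.0512), down 49.2228 (V=118.2572). Price 77.6745; hedge Δ=-1.0000, bond B=152.2545.
  t=1,j=1: stock 153.6800 → up 209.0048 (V=41.5248), down 101.4288 (V=66.0512). Price 46.0315; hedge Δ=-0.2280, bond B=81.0692.
  t=0,j=0: stock 113.0000 → up 153.6800 (V=46.0315), down 74.5800 (V=77.6745). Price 52.5315; hedge Δ=-0.4000, bond B=97.7359.
As a check, the time-0 holding Δ(0,0)·S0 + B(0,0) comes to 52.5315 — exactly V0.

(0,0): Delta=-0.4000 Bond=97.7359
(1,0): Delta=-1.0000 Bond=152.2545
(1,1): Delta=-0.2280 Bond=81.0692
V0=52.5315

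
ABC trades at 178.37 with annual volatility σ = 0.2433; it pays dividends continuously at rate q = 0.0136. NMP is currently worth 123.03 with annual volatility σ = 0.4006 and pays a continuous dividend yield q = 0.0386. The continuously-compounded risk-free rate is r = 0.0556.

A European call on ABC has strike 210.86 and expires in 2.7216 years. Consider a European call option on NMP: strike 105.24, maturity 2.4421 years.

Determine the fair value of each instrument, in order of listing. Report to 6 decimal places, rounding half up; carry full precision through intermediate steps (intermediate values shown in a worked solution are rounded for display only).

price(ABC call K=210.86) = 23.645806
price(NMP call K=105.24) = 36.280767

[ABC call K=210.86]
σ√T = 0.2433·√2.7216 = 0.401379
d₁ = (ln(S/K) + (r−q+σ²/2)T) / (σ√T) = (ln(178.37/210.86) + (0.0556−0.0136+0.2433²/2)·2.7216) / 0.401379 = (-0.167334 + 0.194860) / 0.401379 = 0.068577
d₂ = d₁ − σ√T = 0.068577 − 0.401379 = -0.332802
e^{−rT} = 0.859572
e^{−qT} = 0.963663
N(d₁) = 0.527337,  N(d₂) = 0.369642
price = S·e^{−qT}·N(d₁) − K·e^{−rT}·N(d₂) = 90.643146 − 66.997340 = 23.645806
[NMP call K=105.24]
σ√T = 0.4006·√2.4421 = 0.626026
d₁ = (ln(S/K) + (r−q+σ²/2)T) / (σ√T) = (ln(123.03/105.24) + (0.0556−0.0386+0.4006²/2)·2.4421) / 0.626026 = (0.156185 + 0.237470) / 0.626026 = 0.628815
d₂ = d₁ − σ√T = 0.628815 − 0.626026 = 0.002789
e^{−rT} = 0.873034
e^{−qT} = 0.910042
N(d₁) = 0.735265,  N(d₂) = 0.501113
price = S·e^{−qT}·N(d₁) − K·e^{−rT}·N(d₂) = 82.322042 − 46.041274 = 36.280767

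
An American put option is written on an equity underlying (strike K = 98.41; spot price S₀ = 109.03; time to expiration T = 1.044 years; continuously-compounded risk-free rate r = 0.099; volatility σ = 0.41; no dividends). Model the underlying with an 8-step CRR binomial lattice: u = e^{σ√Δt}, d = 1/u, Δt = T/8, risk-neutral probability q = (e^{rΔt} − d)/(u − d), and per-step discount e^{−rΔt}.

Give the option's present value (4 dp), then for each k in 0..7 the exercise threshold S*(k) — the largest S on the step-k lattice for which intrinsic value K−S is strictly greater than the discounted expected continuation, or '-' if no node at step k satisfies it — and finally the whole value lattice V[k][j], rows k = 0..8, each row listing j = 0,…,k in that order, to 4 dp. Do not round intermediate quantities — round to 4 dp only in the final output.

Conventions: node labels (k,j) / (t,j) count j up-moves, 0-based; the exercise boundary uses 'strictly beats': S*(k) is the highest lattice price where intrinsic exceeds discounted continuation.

Δt=0.13050  u=1.15964  d=0.86233  q=0.50678  discount=0.98716
step 8 (expiry): payoffs max(K−S,0) = 65.0709 53.5766 38.1194 17.3330 0.0000 0.0000 0.0000 0.0000 0.0000
step 7: (k=7,j=0): S=38.6614, K−S=59.7486, hold=58.4854 ⇒ V=59.7486 exercise | (k=7,j=1): S=51.9907, K−S=46.4193, hold=45.1561 ⇒ V=46.4193 exercise | (k=7,j=2): S=69.9156, K−S=28.4944, hold=27.2312 ⇒ V=28.4944 exercise | (k=7,j=3): S=94.0204, K−S=4.3896, hold=8.4393 ⇒ V=8.4393 continue | (k=7,j=4): S=126.4358, K−S=0.0000, hold=0.0000 ⇒ V=0.0000 continue | (k=7,j=5): S=170.0271, K−S=0.0000, hold=0.0000 ⇒ V=0.0000 continue | (k=7,j=6): S=228.6474, K−S=0.0000, hold=0.0000 ⇒ V=0.0000 continue | (k=7,j=7): S=307.4783, K−S=0.0000, hold=0.0000 ⇒ V=0.0000 continue  boundary S*=69.9156
step 6: (k=6,j=0): S=44.8334, K−S=53.5766, hold=52.3134 ⇒ V=53.5766 exercise | (k=6,j=1): S=60.2906, K−S=38.1194, hold=36.8561 ⇒ V=38.1194 exercise | (k=6,j=2): S=81.0770, K−S=17.3330, hold=18.0957 ⇒ V=18.0957 continue | (k=6,j=3): S=109.0300, K−S=0.0000, hold=4.1090 ⇒ V=4.1090 continue | (k=6,j=4): S=146.6203, K−S=0.0000, hold=0.0000 ⇒ V=0.0000 continue | (k=6,j=5): S=197.1706, K−S=0.0000, hold=0.0000 ⇒ V=0.0000 continue | (k=6,j=6): S=265.1492, K−S=0.0000, hold=0.0000 ⇒ V=0.0000 continue  boundary S*=60.2906
step 5: (k=5,j=0): S=51.9907, K−S=46.4193, hold=45.1561 ⇒ V=46.4193 exercise | (k=5,j=1): S=69.9156, K−S=28.4944, hold=27.6128 ⇒ V=28.4944 exercise | (k=5,j=2): S=94.0204, K−S=4.3896, hold=10.8663 ⇒ V=10.8663 continue | (k=5,j=3): S=126.4358, K−S=0.0000, hold=2.0007 ⇒ V=2.0007 continue | (k=5,j=4): S=170.0271, K−S=0.0000, hold=0.0000 ⇒ V=0.0000 continue | (k=5,j=5): S=228.6474, K−S=0.0000, hold=0.0000 ⇒ V=0.0000 continue  boundary S*=69.9156
step 4: (k=4,j=0): S=60.2906, K−S=38.1194, hold=36.8561 ⇒ V=38.1194 exercise | (k=4,j=1): S=81.0770, K−S=17.3330, hold=19.3098 ⇒ V=19.3098 continue | (k=4,j=2): S=109.0300, K−S=0.0000, hold=6.2916 ⇒ V=6.2916 continue | (k=4,j=3): S=146.6203, K−S=0.0000, hold=0.9741 ⇒ V=0.9741 continue | (k=4,j=4): S=197.1706, K−S=0.0000, hold=0.0000 ⇒ V=0.0000 continue  boundary S*=60.2906
step 3: (k=3,j=0): S=69.9156, K−S=28.4944, hold=28.2202 ⇒ V=28.4944 exercise | (k=3,j=1): S=94.0204, K−S=4.3896, hold=12.5493 ⇒ V=12.5493 continue | (k=3,j=2): S=126.4358, K−S=0.0000, hold=3.5506 ⇒ V=3.5506 continue | (k=3,j=3): S=170.0271, K−S=0.0000, hold=0.4743 ⇒ V=0.4743 continue  boundary S*=69.9156
step 2: (k=2,j=0): S=81.0770, K−S=17.3330, hold=20.1518 ⇒ V=20.1518 continue | (k=2,j=1): S=109.0300, K−S=0.0000, hold=7.8864 ⇒ V=7.8864 continue | (k=2,j=2): S=146.6203, K−S=0.0000, hold=1.9660 ⇒ V=1.9660 continue  boundary S*=-
step 1: (k=1,j=0): S=94.0204, K−S=4.3896, hold=13.7571 ⇒ V=13.7571 continue | (k=1,j=1): S=126.4358, K−S=0.0000, hold=4.8234 ⇒ V=4.8234 continue  boundary S*=-
step 0: (k=0,j=0): S=109.0300, K−S=0.0000, hold=9.1112 ⇒ V=9.1112 continue  boundary S*=-

price = 9.1112
boundary = - - - 69.9156 60.2906 69.9156 60.2906 69.9156
tree:
9.1112
13.7571 4.8234
20.1518 7.8864 1.9660
28.4944 12.5493 3.5506 0.4743
38.1194 19.3098 6.2916 0.9741 0.0000
46.4193 28.4944 10.8663 2.0007 0.0000 0.0000
53.5766 38.1194 18.0957 4.1090 0.0000 0.0000 0.0000
59.7486 46.4193 28.4944 8.4393 0.0000 0.0000 0.0000 0.0000
65.0709 53.5766 38.1194 17.3330 0.0000 0.0000 0.0000 0.0000 0.0000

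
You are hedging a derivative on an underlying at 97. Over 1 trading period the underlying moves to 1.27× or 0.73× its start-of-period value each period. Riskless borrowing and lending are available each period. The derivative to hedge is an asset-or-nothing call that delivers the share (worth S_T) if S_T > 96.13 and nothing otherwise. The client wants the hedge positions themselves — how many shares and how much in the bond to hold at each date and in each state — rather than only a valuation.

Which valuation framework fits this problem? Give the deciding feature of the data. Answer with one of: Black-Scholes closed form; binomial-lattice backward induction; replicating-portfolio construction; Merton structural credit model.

framework: replicating-portfolio construction

Key observation: the task asks for the hedge itself — share and bond holdings at every node of the 1-period tree on spot 97 with factors 1.27/0.73 — which is exactly what the replicating-portfolio construction produces.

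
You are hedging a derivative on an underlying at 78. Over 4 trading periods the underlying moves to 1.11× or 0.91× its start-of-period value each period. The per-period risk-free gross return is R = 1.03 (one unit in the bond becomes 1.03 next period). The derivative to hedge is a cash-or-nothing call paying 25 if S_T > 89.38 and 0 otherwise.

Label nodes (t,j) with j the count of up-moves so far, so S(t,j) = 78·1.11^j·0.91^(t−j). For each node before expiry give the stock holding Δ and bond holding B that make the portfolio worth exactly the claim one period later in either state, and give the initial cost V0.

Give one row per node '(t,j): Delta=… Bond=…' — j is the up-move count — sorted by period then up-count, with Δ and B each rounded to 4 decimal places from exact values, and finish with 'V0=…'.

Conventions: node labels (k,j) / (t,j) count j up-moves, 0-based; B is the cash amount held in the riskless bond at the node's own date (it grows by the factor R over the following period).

Risk-neutral probability p* = (R−d)/(u−d) = (1.03−0.91)/(1.11−0.91) = 0.6000.
Terminal payoffs: V(4,0)=0.0000, V(4,1)=0.0000, V(4,2)=0.0000, V(4,3)=25.0000, V(4,4)=25.0000
  t=3,j=0: stock 58.7785 → up 65.2442 (V=0.0000), down 53.4885 (V=0.0000). Price 0.0000; hedge Δ=0.0000, bond B=0.0000.
  t=3,j=1: stock 71.6969 → up 79.5836 (V=0.0000), down 65.2442 (V=0.0000). Price 0.0000; hedge Δ=0.0000, bond B=0.0000.
  t=3,j=2: stock 87.4545 → up 97.0744 (V=25.0000), down 79.5836 (V=0.0000). Price 14.5631; hedge Δ=1.4293, bond B=-110.4369.
  t=3,j=3: stock 106.6752 → up 118.4095 (V=25.0000), down 97.0744 (V=25.0000). Price 24.2718; hedge Δ=0.0000, bond B=24.2718.
  t=2,j=0: stock 64.5918 → up 71.6969 (V=0.0000), down 58.7785 (V=0.0000). Price 0.0000; hedge Δ=0.0000, bond B=0.0000.
  t=2,j=1: stock 78.7878 → up 87.4545 (V=14.5631), down 71.6969 (V=0.0000). Price 8.4834; hedge Δ=0.9242, bond B=-64.3322.
  t=2,j=2: stock 96.1038 → up 106.6752 (V=24.2718), down 87.4545 (V=14.5631). Price 19.7945; hedge Δ=0.5051, bond B=-28.7492.
  t=1,j=0: stock 70.9800 → up 78.7878 (V=8.4834), down 64.5918 (V=0.0000). Price 4.9418; hedge Δ=0.5976, bond B=-37.4751.
  t=1,j=1: stock 86.5800 → up 96.1038 (V=19.7945), down 78.7878 (V=8.4834). Price 14.8253; hedge Δ=0.6532, bond B=-41.7305.
  t=0,j=0: stock 78.0000 → up 86.5800 (V=14.8253), down 70.9800 (V=4.9418). Price 10.5552; hedge Δ=0.6336, bond B=-38.8624.
Check: Δ(0,0)·S0 + B(0,0) = 10.5552 = V0.

(0,0): Delta=0.6336 Bond=-38.8624
(1,0): Delta=0.5976 Bond=-37.4751
(1,1): Delta=0.6532 Bond=-41.7305
(2,0): Delta=0.0000 Bond=0.0000
(2,1): Delta=0.9242 Bond=-64.3322
(2,2): Delta=0.5051 Bond=-28.7492
(3,0): Delta=0.0000 Bond=0.0000
(3,1): Delta=0.0000 Bond=0.0000
(3,2): Delta=1.4293 Bond=-110.4369
(3,3): Delta=0.0000 Bond=24.2718
V0=10.5552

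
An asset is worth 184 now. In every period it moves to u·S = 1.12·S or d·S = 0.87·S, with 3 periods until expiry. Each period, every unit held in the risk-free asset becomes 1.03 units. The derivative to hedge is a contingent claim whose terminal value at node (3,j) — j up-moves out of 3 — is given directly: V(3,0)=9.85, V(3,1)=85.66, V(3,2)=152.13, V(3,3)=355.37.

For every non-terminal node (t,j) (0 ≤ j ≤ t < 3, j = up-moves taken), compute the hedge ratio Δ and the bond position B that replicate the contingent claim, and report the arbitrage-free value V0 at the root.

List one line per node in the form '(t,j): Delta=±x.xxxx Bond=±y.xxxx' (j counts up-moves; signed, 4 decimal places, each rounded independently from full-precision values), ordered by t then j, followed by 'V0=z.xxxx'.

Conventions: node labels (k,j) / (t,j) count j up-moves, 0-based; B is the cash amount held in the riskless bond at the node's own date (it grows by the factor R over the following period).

(0,0): Delta=2.5348 Bond=-299.6356
(1,0): Delta=1.6941 Bond=-174.0488
(1,1): Delta=2.9021 Bond=-384.3236
(2,0): Delta=2.1774 Bond=-246.5717
(2,1): Delta=1.4830 Bond=-141.4132
(2,2): Delta=3.5222 Bond=-538.9759
V0=166.7663

Risk-neutral probability p* = (R−d)/(u−d) = (1.03−0.87)/(1.12−0.87) = 0.6400.
Terminal payoffs: V(3,0)=9.8500, V(3,1)=85.6600, V(3,2)=152.1300, V(3,3)=355.3700
  t=2,j=0: stock 139.2696 → up 155.9820 (V=85.6600), down 121.1646 (V=9.8500). Price 56.6683; hedge Δ=2.1774, bond B=-246.5717.
  t=2,j=1: stock 179.2896 → up 200.8044 (V=152.1300), down 155.9820 (V=85.6600). Price 124.4668; hedge Δ=1.4830, bond B=-141.4132.
  t=2,j=2: stock 230.8096 → up 258.5068 (V=355.3700), down 200.8044 (V=152.1300). Price 273.9841; hedge Δ=3.5222, bond B=-538.9759.
  t=1,j=0: stock 160.0800 → up 179.2896 (V=124.4668), down 139.2696 (V=56.6683). Price 97.1450; hedge Δ=1.6941, bond B=-174.0488.
  t=1,j=1: stock 206.0800 → up 230.8096 (V=273.9841), down 179.2896 (V=124.4668). Price 213.7455; hedge Δ=2.9021, bond B=-384.3236.
  t=0,j=0: stock 184.0000 → up 206.0800 (V=213.7455), down 160.0800 (V=97.1450). Price 166.7663; hedge Δ=2.5348, bond B=-299.6356.
Check: Δ(0,0)·S0 + B(0,0) = 166.7663 = V0.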